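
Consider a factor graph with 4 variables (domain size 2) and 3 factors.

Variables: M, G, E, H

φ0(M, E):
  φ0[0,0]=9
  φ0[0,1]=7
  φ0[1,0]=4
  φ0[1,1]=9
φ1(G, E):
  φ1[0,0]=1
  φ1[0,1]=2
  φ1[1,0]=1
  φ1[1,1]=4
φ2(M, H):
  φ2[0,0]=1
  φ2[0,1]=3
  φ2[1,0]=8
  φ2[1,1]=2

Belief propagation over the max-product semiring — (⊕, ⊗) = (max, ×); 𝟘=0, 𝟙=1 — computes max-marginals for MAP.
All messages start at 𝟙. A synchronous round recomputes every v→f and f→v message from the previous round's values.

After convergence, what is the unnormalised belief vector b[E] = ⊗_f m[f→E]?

b[E] = [32, 288]

init: all messages = 𝟙 over 2 values
r1 m[φ0→M] = [9, 9]
r1 m[φ0→E] = [9, 9]
r1 m[φ1→G] = [2, 4]
r1 m[φ1→E] = [1, 4]
r1 m[φ2→M] = [3, 8]
r1 m[φ2→H] = [8, 3]
r1 m[M→φ0] = [1, 1]
r1 m[M→φ2] = [1, 1]
r1 m[G→φ1] = [1, 1]
r1 m[E→φ0] = [1, 1]
r1 m[E→φ1] = [1, 1]
r1 m[H→φ2] = [1, 1]
r2 m[φ0→M] = [9, 9]
r2 m[φ0→E] = [9, 9]
r2 m[φ1→G] = [2, 4]
r2 m[φ1→E] = [1, 4]
r2 m[φ2→M] = [3, 8]
r2 m[φ2→H] = [8, 3]
r2 m[M→φ0] = [3, 8]
r2 m[M→φ2] = [9, 9]
r2 m[G→φ1] = [1, 1]
r2 m[E→φ0] = [1, 4]
r2 m[E→φ1] = [9, 9]
r2 m[H→φ2] = [1, 1]
r3 m[φ0→M] = [28, 36]
r3 m[φ0→E] = [32, 72]
r3 m[φ1→G] = [18, 36]
r3 m[φ1→E] = [1, 4]
r3 m[φ2→M] = [3, 8]
r3 m[φ2→H] = [72, 27]
r3 m[M→φ0] = [3, 8]
r3 m[M→φ2] = [9, 9]
r3 m[G→φ1] = [1, 1]
r3 m[E→φ0] = [1, 4]
r3 m[E→φ1] = [9, 9]
r3 m[H→φ2] = [1, 1]
r4 m[φ0→M] = [28, 36]
r4 m[φ0→E] = [32, 72]
r4 m[φ1→G] = [18, 36]
r4 m[φ1→E] = [1, 4]
r4 m[φ2→M] = [3, 8]
r4 m[φ2→H] = [72, 27]
r4 m[M→φ0] = [3, 8]
r4 m[M→φ2] = [28, 36]
r4 m[G→φ1] = [1, 1]
r4 m[E→φ0] = [1, 4]
r4 m[E→φ1] = [32, 72]
r4 m[H→φ2] = [1, 1]
r5 m[φ0→M] = [28, 36]
r5 m[φ0→E] = [32, 72]
r5 m[φ1→G] = [144, 288]
r5 m[φ1→E] = [1, 4]
r5 m[φ2→M] = [3, 8]
r5 m[φ2→H] = [288, 84]
r5 m[M→φ0] = [3, 8]
r5 m[M→φ2] = [28, 36]
r5 m[G→φ1] = [1, 1]
r5 m[E→φ0] = [1, 4]
r5 m[E→φ1] = [32, 72]
r5 m[H→φ2] = [1, 1]
r6 m[φ0→M] = [28, 36]
r6 m[φ0→E] = [32, 72]
r6 m[φ1→G] = [144, 288]
r6 m[φ1→E] = [1, 4]
r6 m[φ2→M] = [3, 8]
r6 m[φ2→H] = [288, 84]
r6 m[M→φ0] = [3, 8]
r6 m[M→φ2] = [28, 36]
r6 m[G→φ1] = [1, 1]
r6 m[E→φ0] = [1, 4]
r6 m[E→φ1] = [32, 72]
r6 m[H→φ2] = [1, 1]
fixed point reached at round 6
b[E] = ⊗ incoming = [32, 288]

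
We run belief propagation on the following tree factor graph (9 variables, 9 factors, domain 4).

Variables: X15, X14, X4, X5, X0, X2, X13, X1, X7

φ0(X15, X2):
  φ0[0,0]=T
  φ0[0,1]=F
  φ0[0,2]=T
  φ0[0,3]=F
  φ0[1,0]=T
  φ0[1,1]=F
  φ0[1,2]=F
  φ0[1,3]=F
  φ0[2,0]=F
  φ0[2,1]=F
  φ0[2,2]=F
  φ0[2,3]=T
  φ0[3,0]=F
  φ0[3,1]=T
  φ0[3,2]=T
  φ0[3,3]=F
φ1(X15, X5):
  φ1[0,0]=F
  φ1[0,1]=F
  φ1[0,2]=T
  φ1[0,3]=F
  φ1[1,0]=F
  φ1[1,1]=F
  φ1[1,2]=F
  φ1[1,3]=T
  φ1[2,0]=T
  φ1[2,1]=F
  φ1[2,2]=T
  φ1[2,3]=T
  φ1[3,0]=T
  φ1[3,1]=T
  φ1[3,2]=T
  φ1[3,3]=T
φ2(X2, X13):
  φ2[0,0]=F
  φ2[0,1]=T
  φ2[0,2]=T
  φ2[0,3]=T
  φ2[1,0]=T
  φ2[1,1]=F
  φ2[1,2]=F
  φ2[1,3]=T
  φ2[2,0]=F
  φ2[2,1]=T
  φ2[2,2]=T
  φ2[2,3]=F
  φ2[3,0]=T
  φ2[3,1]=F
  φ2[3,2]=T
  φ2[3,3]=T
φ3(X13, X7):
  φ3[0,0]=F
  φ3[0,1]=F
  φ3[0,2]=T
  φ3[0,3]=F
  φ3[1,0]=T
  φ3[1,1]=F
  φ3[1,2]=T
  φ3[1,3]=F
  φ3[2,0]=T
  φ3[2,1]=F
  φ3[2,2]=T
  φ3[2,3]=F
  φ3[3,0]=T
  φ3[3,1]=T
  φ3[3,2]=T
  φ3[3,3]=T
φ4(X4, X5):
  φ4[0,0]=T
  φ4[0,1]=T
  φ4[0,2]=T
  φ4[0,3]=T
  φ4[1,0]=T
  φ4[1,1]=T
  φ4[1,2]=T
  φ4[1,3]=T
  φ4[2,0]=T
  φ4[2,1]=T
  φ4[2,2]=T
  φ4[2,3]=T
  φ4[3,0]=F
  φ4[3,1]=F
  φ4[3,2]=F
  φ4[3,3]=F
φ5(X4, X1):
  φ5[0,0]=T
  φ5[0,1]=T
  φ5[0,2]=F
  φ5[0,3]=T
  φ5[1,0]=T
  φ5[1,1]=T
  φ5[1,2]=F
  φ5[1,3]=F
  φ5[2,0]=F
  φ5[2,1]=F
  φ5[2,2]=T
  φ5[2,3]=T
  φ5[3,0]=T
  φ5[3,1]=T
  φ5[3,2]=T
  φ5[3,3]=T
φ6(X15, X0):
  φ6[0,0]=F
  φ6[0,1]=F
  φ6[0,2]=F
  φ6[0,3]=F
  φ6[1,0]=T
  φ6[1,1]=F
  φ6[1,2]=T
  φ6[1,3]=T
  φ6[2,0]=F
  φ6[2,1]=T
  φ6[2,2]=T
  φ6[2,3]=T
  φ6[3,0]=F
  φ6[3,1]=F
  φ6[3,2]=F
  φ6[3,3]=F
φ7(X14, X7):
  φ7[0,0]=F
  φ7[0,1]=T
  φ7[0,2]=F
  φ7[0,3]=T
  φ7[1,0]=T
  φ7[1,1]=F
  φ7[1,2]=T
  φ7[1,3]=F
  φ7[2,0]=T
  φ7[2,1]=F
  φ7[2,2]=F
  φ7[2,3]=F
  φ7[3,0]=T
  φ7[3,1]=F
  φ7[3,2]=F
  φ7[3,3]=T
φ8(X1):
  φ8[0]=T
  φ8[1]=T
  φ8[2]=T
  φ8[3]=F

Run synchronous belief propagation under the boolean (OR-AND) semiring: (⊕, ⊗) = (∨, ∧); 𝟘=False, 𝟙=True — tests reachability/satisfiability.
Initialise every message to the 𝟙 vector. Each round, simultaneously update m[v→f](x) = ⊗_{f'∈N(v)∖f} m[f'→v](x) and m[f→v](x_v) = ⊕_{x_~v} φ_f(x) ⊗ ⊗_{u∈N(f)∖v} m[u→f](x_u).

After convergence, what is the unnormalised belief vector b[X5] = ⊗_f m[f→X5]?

b[X5] = [T, F, T, T]

init: all messages = 𝟙 over 4 values
r1 m[φ0→X15] = [T, T, T, T]
r1 m[φ0→X2] = [T, T, T, T]
r1 m[φ1→X15] = [T, T, T, T]
r1 m[φ1→X5] = [T, T, T, T]
r1 m[φ2→X2] = [T, T, T, T]
r1 m[φ2→X13] = [T, T, T, T]
r1 m[φ3→X13] = [T, T, T, T]
r1 m[φ3→X7] = [T, T, T, T]
r1 m[φ4→X4] = [T, T, T, F]
r1 m[φ4→X5] = [T, T, T, T]
r1 m[φ5→X4] = [T, T, T, T]
r1 m[φ5→X1] = [T, T, T, T]
r1 m[φ6→X15] = [F, T, T, F]
r1 m[φ6→X0] = [T, T, T, T]
r1 m[φ7→X14] = [T, T, T, T]
r1 m[φ7→X7] = [T, T, T, T]
r1 m[φ8→X1] = [T, T, T, F]
r1 m[X15→φ0] = [T, T, T, T]
r1 m[X15→φ1] = [T, T, T, T]
r1 m[X15→φ6] = [T, T, T, T]
r1 m[X14→φ7] = [T, T, T, T]
r1 m[X4→φ4] = [T, T, T, T]
r1 m[X4→φ5] = [T, T, T, T]
r1 m[X5→φ1] = [T, T, T, T]
r1 m[X5→φ4] = [T, T, T, T]
r1 m[X0→φ6] = [T, T, T, T]
r1 m[X2→φ0] = [T, T, T, T]
r1 m[X2→φ2] = [T, T, T, T]
r1 m[X13→φ2] = [T, T, T, T]
r1 m[X13→φ3] = [T, T, T, T]
r1 m[X1→φ5] = [T, T, T, T]
r1 m[X1→φ8] = [T, T, T, T]
r1 m[X7→φ3] = [T, T, T, T]
r1 m[X7→φ7] = [T, T, T, T]
r2 m[φ0→X15] = [T, T, T, T]
r2 m[φ0→X2] = [T, T, T, T]
r2 m[φ1→X15] = [T, T, T, T]
r2 m[φ1→X5] = [T, T, T, T]
r2 m[φ2→X2] = [T, T, T, T]
r2 m[φ2→X13] = [T, T, T, T]
r2 m[φ3→X13] = [T, T, T, T]
r2 m[φ3→X7] = [T, T, T, T]
r2 m[φ4→X4] = [T, T, T, F]
r2 m[φ4→X5] = [T, T, T, T]
r2 m[φ5→X4] = [T, T, T, T]
r2 m[φ5→X1] = [T, T, T, T]
r2 m[φ6→X15] = [F, T, T, F]
r2 m[φ6→X0] = [T, T, T, T]
r2 m[φ7→X14] = [T, T, T, T]
r2 m[φ7→X7] = [T, T, T, T]
r2 m[φ8→X1] = [T, T, T, F]
r2 m[X15→φ0] = [F, T, T, F]
r2 m[X15→φ1] = [F, T, T, F]
r2 m[X15→φ6] = [T, T, T, T]
r2 m[X14→φ7] = [T, T, T, T]
r2 m[X4→φ4] = [T, T, T, T]
r2 m[X4→φ5] = [T, T, T, F]
r2 m[X5→φ1] = [T, T, T, T]
r2 m[X5→φ4] = [T, T, T, T]
r2 m[X0→φ6] = [T, T, T, T]
r2 m[X2→φ0] = [T, T, T, T]
r2 m[X2→φ2] = [T, T, T, T]
r2 m[X13→φ2] = [T, T, T, T]
r2 m[X13→φ3] = [T, T, T, T]
r2 m[X1→φ5] = [T, T, T, F]
r2 m[X1→φ8] = [T, T, T, T]
r2 m[X7→φ3] = [T, T, T, T]
r2 m[X7→φ7] = [T, T, T, T]
r3 m[φ0→X15] = [T, T, T, T]
r3 m[φ0→X2] = [T, F, F, T]
r3 m[φ1→X15] = [T, T, T, T]
r3 m[φ1→X5] = [T, F, T, T]
r3 m[φ2→X2] = [T, T, T, T]
r3 m[φ2→X13] = [T, T, T, T]
r3 m[φ3→X13] = [T, T, T, T]
r3 m[φ3→X7] = [T, T, T, T]
r3 m[φ4→X4] = [T, T, T, F]
r3 m[φ4→X5] = [T, T, T, T]
r3 m[φ5→X4] = [T, T, T, T]
r3 m[φ5→X1] = [T, T, T, T]
r3 m[φ6→X15] = [F, T, T, F]
r3 m[φ6→X0] = [T, T, T, T]
r3 m[φ7→X14] = [T, T, T, T]
r3 m[φ7→X7] = [T, T, T, T]
r3 m[φ8→X1] = [T, T, T, F]
r3 m[X15→φ0] = [F, T, T, F]
r3 m[X15→φ1] = [F, T, T, F]
r3 m[X15→φ6] = [T, T, T, T]
r3 m[X14→φ7] = [T, T, T, T]
r3 m[X4→φ4] = [T, T, T, T]
r3 m[X4→φ5] = [T, T, T, F]
r3 m[X5→φ1] = [T, T, T, T]
r3 m[X5→φ4] = [T, T, T, T]
r3 m[X0→φ6] = [T, T, T, T]
r3 m[X2→φ0] = [T, T, T, T]
r3 m[X2→φ2] = [T, T, T, T]
r3 m[X13→φ2] = [T, T, T, T]
r3 m[X13→φ3] = [T, T, T, T]
r3 m[X1→φ5] = [T, T, T, F]
r3 m[X1→φ8] = [T, T, T, T]
r3 m[X7→φ3] = [T, T, T, T]
r3 m[X7→φ7] = [T, T, T, T]
r4 m[φ0→X15] = [T, T, T, T]
r4 m[φ0→X2] = [T, F, F, T]
r4 m[φ1→X15] = [T, T, T, T]
r4 m[φ1→X5] = [T, F, T, T]
r4 m[φ2→X2] = [T, T, T, T]
r4 m[φ2→X13] = [T, T, T, T]
r4 m[φ3→X13] = [T, T, T, T]
r4 m[φ3→X7] = [T, T, T, T]
r4 m[φ4→X4] = [T, T, T, F]
r4 m[φ4→X5] = [T, T, T, T]
r4 m[φ5→X4] = [T, T, T, T]
r4 m[φ5→X1] = [T, T, T, T]
r4 m[φ6→X15] = [F, T, T, F]
r4 m[φ6→X0] = [T, T, T, T]
r4 m[φ7→X14] = [T, T, T, T]
r4 m[φ7→X7] = [T, T, T, T]
r4 m[φ8→X1] = [T, T, T, F]
r4 m[X15→φ0] = [F, T, T, F]
r4 m[X15→φ1] = [F, T, T, F]
r4 m[X15→φ6] = [T, T, T, T]
r4 m[X14→φ7] = [T, T, T, T]
r4 m[X4→φ4] = [T, T, T, T]
r4 m[X4→φ5] = [T, T, T, F]
r4 m[X5→φ1] = [T, T, T, T]
r4 m[X5→φ4] = [T, F, T, T]
r4 m[X0→φ6] = [T, T, T, T]
r4 m[X2→φ0] = [T, T, T, T]
r4 m[X2→φ2] = [T, F, F, T]
r4 m[X13→φ2] = [T, T, T, T]
r4 m[X13→φ3] = [T, T, T, T]
r4 m[X1→φ5] = [T, T, T, F]
r4 m[X1→φ8] = [T, T, T, T]
r4 m[X7→φ3] = [T, T, T, T]
r4 m[X7→φ7] = [T, T, T, T]
r5 m[φ0→X15] = [T, T, T, T]
r5 m[φ0→X2] = [T, F, F, T]
r5 m[φ1→X15] = [T, T, T, T]
r5 m[φ1→X5] = [T, F, T, T]
r5 m[φ2→X2] = [T, T, T, T]
r5 m[φ2→X13] = [T, T, T, T]
r5 m[φ3→X13] = [T, T, T, T]
r5 m[φ3→X7] = [T, T, T, T]
r5 m[φ4→X4] = [T, T, T, F]
r5 m[φ4→X5] = [T, T, T, T]
r5 m[φ5→X4] = [T, T, T, T]
r5 m[φ5→X1] = [T, T, T, T]
r5 m[φ6→X15] = [F, T, T, F]
r5 m[φ6→X0] = [T, T, T, T]
r5 m[φ7→X14] = [T, T, T, T]
r5 m[φ7→X7] = [T, T, T, T]
r5 m[φ8→X1] = [T, T, T, F]
r5 m[X15→φ0] = [F, T, T, F]
r5 m[X15→φ1] = [F, T, T, F]
r5 m[X15→φ6] = [T, T, T, T]
r5 m[X14→φ7] = [T, T, T, T]
r5 m[X4→φ4] = [T, T, T, T]
r5 m[X4→φ5] = [T, T, T, F]
r5 m[X5→φ1] = [T, T, T, T]
r5 m[X5→φ4] = [T, F, T, T]
r5 m[X0→φ6] = [T, T, T, T]
r5 m[X2→φ0] = [T, T, T, T]
r5 m[X2→φ2] = [T, F, F, T]
r5 m[X13→φ2] = [T, T, T, T]
r5 m[X13→φ3] = [T, T, T, T]
r5 m[X1→φ5] = [T, T, T, F]
r5 m[X1→φ8] = [T, T, T, T]
r5 m[X7→φ3] = [T, T, T, T]
r5 m[X7→φ7] = [T, T, T, T]
fixed point reached at round 5
b[X5] = ⊗ incoming = [T, F, T, T]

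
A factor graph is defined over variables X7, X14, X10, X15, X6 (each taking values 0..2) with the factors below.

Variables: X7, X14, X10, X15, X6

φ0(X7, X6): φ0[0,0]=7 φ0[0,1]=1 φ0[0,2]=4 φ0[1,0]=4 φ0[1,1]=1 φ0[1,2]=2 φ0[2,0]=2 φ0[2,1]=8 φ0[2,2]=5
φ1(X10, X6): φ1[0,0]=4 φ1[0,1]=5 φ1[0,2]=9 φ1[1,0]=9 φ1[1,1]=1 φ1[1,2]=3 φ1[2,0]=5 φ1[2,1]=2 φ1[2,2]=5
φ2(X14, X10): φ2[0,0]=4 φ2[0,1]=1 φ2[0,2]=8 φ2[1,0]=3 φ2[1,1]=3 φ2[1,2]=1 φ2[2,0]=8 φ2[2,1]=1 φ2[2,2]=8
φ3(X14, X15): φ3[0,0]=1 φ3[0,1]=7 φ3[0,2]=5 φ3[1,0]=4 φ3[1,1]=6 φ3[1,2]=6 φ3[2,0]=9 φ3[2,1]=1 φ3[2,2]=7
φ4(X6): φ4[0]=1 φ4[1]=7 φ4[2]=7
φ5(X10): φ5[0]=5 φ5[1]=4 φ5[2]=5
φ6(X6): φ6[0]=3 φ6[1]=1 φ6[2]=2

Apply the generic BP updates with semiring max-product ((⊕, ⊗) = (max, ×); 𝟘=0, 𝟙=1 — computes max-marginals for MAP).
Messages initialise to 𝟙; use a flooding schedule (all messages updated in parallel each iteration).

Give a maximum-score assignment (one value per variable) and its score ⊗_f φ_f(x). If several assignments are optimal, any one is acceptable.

init: all messages = 𝟙 over 3 values
r1 m[φ0→X7] = [7, 4, 8]
r1 m[φ0→X6] = [7, 8, 5]
r1 m[φ1→X10] = [9, 9, 5]
r1 m[φ1→X6] = [9, 5, 9]
r1 m[φ2→X14] = [8, 3, 8]
r1 m[φ2→X10] = [8, 3, 8]
r1 m[φ3→X14] = [7, 6, 9]
r1 m[φ3→X15] = [9, 7, 7]
r1 m[φ4→X6] = [1, 7, 7]
r1 m[φ5→X10] = [5, 4, 5]
r1 m[φ6→X6] = [3, 1, 2]
r1 m[X7→φ0] = [1, 1, 1]
r1 m[X14→φ2] = [1, 1, 1]
r1 m[X14→φ3] = [1, 1, 1]
r1 m[X10→φ1] = [1, 1, 1]
r1 m[X10→φ2] = [1, 1, 1]
r1 m[X10→φ5] = [1, 1, 1]
r1 m[X15→φ3] = [1, 1, 1]
r1 m[X6→φ0] = [1, 1, 1]
r1 m[X6→φ1] = [1, 1, 1]
r1 m[X6→φ4] = [1, 1, 1]
r1 m[X6→φ6] = [1, 1, 1]
r2 m[φ0→X7] = [7, 4, 8]
r2 m[φ0→X6] = [7, 8, 5]
r2 m[φ1→X10] = [9, 9, 5]
r2 m[φ1→X6] = [9, 5, 9]
r2 m[φ2→X14] = [8, 3, 8]
r2 m[φ2→X10] = [8, 3, 8]
r2 m[φ3→X14] = [7, 6, 9]
r2 m[φ3→X15] = [9, 7, 7]
r2 m[φ4→X6] = [1, 7, 7]
r2 m[φ5→X10] = [5, 4, 5]
r2 m[φ6→X6] = [3, 1, 2]
r2 m[X7→φ0] = [1, 1, 1]
r2 m[X14→φ2] = [7, 6, 9]
r2 m[X14→φ3] = [8, 3, 8]
r2 m[X10→φ1] = [40, 12, 40]
r2 m[X10→φ2] = [45, 36, 25]
r2 m[X10→φ5] = [72, 27, 40]
r2 m[X15→φ3] = [1, 1, 1]
r2 m[X6→φ0] = [27, 35, 126]
r2 m[X6→φ1] = [21, 56, 70]
r2 m[X6→φ4] = [189, 40, 90]
r2 m[X6→φ6] = [63, 280, 315]
r3 m[φ0→X7] = [504, 252, 630]
r3 m[φ0→X6] = [7, 8, 5]
r3 m[φ1→X10] = [630, 210, 350]
r3 m[φ1→X6] = [200, 200, 360]
r3 m[φ2→X14] = [200, 135, 360]
r3 m[φ2→X10] = [72, 18, 72]
r3 m[φ3→X14] = [7, 6, 9]
r3 m[φ3→X15] = [72, 56, 56]
r3 m[φ4→X6] = [1, 7, 7]
r3 m[φ5→X10] = [5, 4, 5]
r3 m[φ6→X6] = [3, 1, 2]
r3 m[X7→φ0] = [1, 1, 1]
r3 m[X14→φ2] = [7, 6, 9]
r3 m[X14→φ3] = [8, 3, 8]
r3 m[X10→φ1] = [40, 12, 40]
r3 m[X10→φ2] = [45, 36, 25]
r3 m[X10→φ5] = [72, 27, 40]
r3 m[X15→φ3] = [1, 1, 1]
r3 m[X6→φ0] = [27, 35, 126]
r3 m[X6→φ1] = [21, 56, 70]
r3 m[X6→φ4] = [189, 40, 90]
r3 m[X6→φ6] = [63, 280, 315]
r4 m[φ0→X7] = [504, 252, 630]
r4 m[φ0→X6] = [7, 8, 5]
r4 m[φ1→X10] = [630, 210, 350]
r4 m[φ1→X6] = [200, 200, 360]
r4 m[φ2→X14] = [200, 135, 360]
r4 m[φ2→X10] = [72, 18, 72]
r4 m[φ3→X14] = [7, 6, 9]
r4 m[φ3→X15] = [72, 56, 56]
r4 m[φ4→X6] = [1, 7, 7]
r4 m[φ5→X10] = [5, 4, 5]
r4 m[φ6→X6] = [3, 1, 2]
r4 m[X7→φ0] = [1, 1, 1]
r4 m[X14→φ2] = [7, 6, 9]
r4 m[X14→φ3] = [200, 135, 360]
r4 m[X10→φ1] = [360, 72, 360]
r4 m[X10→φ2] = [3150, 840, 1750]
r4 m[X10→φ5] = [45360, 3780, 25200]
r4 m[X15→φ3] = [1, 1, 1]
r4 m[X6→φ0] = [600, 1400, 5040]
r4 m[X6→φ1] = [21, 56, 70]
r4 m[X6→φ4] = [4200, 1600, 3600]
r4 m[X6→φ6] = [1400, 11200, 12600]
r5 m[φ0→X7] = [20160, 10080, 25200]
r5 m[φ0→X6] = [7, 8, 5]
r5 m[φ1→X10] = [630, 210, 350]
r5 m[φ1→X6] = [1800, 1800, 3240]
r5 m[φ2→X14] = [14000, 9450, 25200]
r5 m[φ2→X10] = [72, 18, 72]
r5 m[φ3→X14] = [7, 6, 9]
r5 m[φ3→X15] = [3240, 1400, 2520]
r5 m[φ4→X6] = [1, 7, 7]
r5 m[φ5→X10] = [5, 4, 5]
r5 m[φ6→X6] = [3, 1, 2]
r5 m[X7→φ0] = [1, 1, 1]
r5 m[X14→φ2] = [7, 6, 9]
r5 m[X14→φ3] = [200, 135, 360]
r5 m[X10→φ1] = [360, 72, 360]
r5 m[X10→φ2] = [3150, 840, 1750]
r5 m[X10→φ5] = [45360, 3780, 25200]
r5 m[X15→φ3] = [1, 1, 1]
r5 m[X6→φ0] = [600, 1400, 5040]
r5 m[X6→φ1] = [21, 56, 70]
r5 m[X6→φ4] = [4200, 1600, 3600]
r5 m[X6→φ6] = [1400, 11200, 12600]
r6 m[φ0→X7] = [20160, 10080, 25200]
r6 m[φ0→X6] = [7, 8, 5]
r6 m[φ1→X10] = [630, 210, 350]
r6 m[φ1→X6] = [1800, 1800, 3240]
r6 m[φ2→X14] = [14000, 9450, 25200]
r6 m[φ2→X10] = [72, 18, 72]
r6 m[φ3→X14] = [7, 6, 9]
r6 m[φ3→X15] = [3240, 1400, 2520]
r6 m[φ4→X6] = [1, 7, 7]
r6 m[φ5→X10] = [5, 4, 5]
r6 m[φ6→X6] = [3, 1, 2]
r6 m[X7→φ0] = [1, 1, 1]
r6 m[X14→φ2] = [7, 6, 9]
r6 m[X14→φ3] = [14000, 9450, 25200]
r6 m[X10→φ1] = [360, 72, 360]
r6 m[X10→φ2] = [3150, 840, 1750]
r6 m[X10→φ5] = [45360, 3780, 25200]
r6 m[X15→φ3] = [1, 1, 1]
r6 m[X6→φ0] = [5400, 12600, 45360]
r6 m[X6→φ1] = [21, 56, 70]
r6 m[X6→φ4] = [37800, 14400, 32400]
r6 m[X6→φ6] = [12600, 100800, 113400]
r7 m[φ0→X7] = [181440, 90720, 226800]
r7 m[φ0→X6] = [7, 8, 5]
r7 m[φ1→X10] = [630, 210, 350]
r7 m[φ1→X6] = [1800, 1800, 3240]
r7 m[φ2→X14] = [14000, 9450, 25200]
r7 m[φ2→X10] = [72, 18, 72]
r7 m[φ3→X14] = [7, 6, 9]
r7 m[φ3→X15] = [226800, 98000, 176400]
r7 m[φ4→X6] = [1, 7, 7]
r7 m[φ5→X10] = [5, 4, 5]
r7 m[φ6→X6] = [3, 1, 2]
r7 m[X7→φ0] = [1, 1, 1]
r7 m[X14→φ2] = [7, 6, 9]
r7 m[X14→φ3] = [14000, 9450, 25200]
r7 m[X10→φ1] = [360, 72, 360]
r7 m[X10→φ2] = [3150, 840, 1750]
r7 m[X10→φ5] = [45360, 3780, 25200]
r7 m[X15→φ3] = [1, 1, 1]
r7 m[X6→φ0] = [5400, 12600, 45360]
r7 m[X6→φ1] = [21, 56, 70]
r7 m[X6→φ4] = [37800, 14400, 32400]
r7 m[X6→φ6] = [12600, 100800, 113400]
r8 m[φ0→X7] = [181440, 90720, 226800]
r8 m[φ0→X6] = [7, 8, 5]
r8 m[φ1→X10] = [630, 210, 350]
r8 m[φ1→X6] = [1800, 1800, 3240]
r8 m[φ2→X14] = [14000, 9450, 25200]
r8 m[φ2→X10] = [72, 18, 72]
r8 m[φ3→X14] = [7, 6, 9]
r8 m[φ3→X15] = [226800, 98000, 176400]
r8 m[φ4→X6] = [1, 7, 7]
r8 m[φ5→X10] = [5, 4, 5]
r8 m[φ6→X6] = [3, 1, 2]
r8 m[X7→φ0] = [1, 1, 1]
r8 m[X14→φ2] = [7, 6, 9]
r8 m[X14→φ3] = [14000, 9450, 25200]
r8 m[X10→φ1] = [360, 72, 360]
r8 m[X10→φ2] = [3150, 840, 1750]
r8 m[X10→φ5] = [45360, 3780, 25200]
r8 m[X15→φ3] = [1, 1, 1]
r8 m[X6→φ0] = [5400, 12600, 45360]
r8 m[X6→φ1] = [21, 56, 70]
r8 m[X6→φ4] = [37800, 14400, 32400]
r8 m[X6→φ6] = [12600, 100800, 113400]
fixed point reached at round 8
traceback from X7: (X7=2, X14=2, X10=0, X15=0, X6=2), score=226800

assignment: (X7=2, X14=2, X10=0, X15=0, X6=2); score = 226800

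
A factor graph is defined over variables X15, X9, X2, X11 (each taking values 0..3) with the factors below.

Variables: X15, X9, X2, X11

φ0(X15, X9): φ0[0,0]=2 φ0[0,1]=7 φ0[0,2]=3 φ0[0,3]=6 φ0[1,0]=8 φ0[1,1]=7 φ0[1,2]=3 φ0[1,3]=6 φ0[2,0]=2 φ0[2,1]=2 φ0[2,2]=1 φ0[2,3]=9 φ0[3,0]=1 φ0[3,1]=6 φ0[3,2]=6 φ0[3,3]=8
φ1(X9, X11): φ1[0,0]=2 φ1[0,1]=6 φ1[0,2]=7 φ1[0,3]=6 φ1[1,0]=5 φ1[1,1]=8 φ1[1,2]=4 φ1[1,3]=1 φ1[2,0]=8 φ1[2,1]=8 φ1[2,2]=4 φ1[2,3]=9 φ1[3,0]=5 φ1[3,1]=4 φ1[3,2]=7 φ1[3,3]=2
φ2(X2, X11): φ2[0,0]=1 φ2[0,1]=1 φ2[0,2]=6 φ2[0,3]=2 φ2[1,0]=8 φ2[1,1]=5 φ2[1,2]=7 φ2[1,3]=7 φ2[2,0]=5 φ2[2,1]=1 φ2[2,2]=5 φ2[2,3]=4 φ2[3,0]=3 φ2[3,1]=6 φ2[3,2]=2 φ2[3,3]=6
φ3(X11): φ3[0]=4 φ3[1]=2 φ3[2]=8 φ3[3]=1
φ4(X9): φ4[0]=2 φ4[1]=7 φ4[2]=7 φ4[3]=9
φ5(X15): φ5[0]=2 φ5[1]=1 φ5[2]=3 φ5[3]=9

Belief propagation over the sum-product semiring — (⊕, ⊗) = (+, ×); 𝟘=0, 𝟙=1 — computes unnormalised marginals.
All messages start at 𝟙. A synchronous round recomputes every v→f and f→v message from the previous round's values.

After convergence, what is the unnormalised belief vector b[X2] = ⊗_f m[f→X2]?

b[X2] = [656982, 1223133, 766836, 528834]

init: all messages = 𝟙 over 4 values
r1 m[φ0→X15] = [18, 24, 14, 21]
r1 m[φ0→X9] = [13, 22, 13, 29]
r1 m[φ1→X9] = [21, 18, 29, 18]
r1 m[φ1→X11] = [20, 26, 22, 18]
r1 m[φ2→X2] = [10, 27, 15, 17]
r1 m[φ2→X11] = [17, 13, 20, 19]
r1 m[φ3→X11] = [4, 2, 8, 1]
r1 m[φ4→X9] = [2, 7, 7, 9]
r1 m[φ5→X15] = [2, 1, 3, 9]
r1 m[X15→φ0] = [1, 1, 1, 1]
r1 m[X15→φ5] = [1, 1, 1, 1]
r1 m[X9→φ0] = [1, 1, 1, 1]
r1 m[X9→φ1] = [1, 1, 1, 1]
r1 m[X9→φ4] = [1, 1, 1, 1]
r1 m[X2→φ2] = [1, 1, 1, 1]
r1 m[X11→φ1] = [1, 1, 1, 1]
r1 m[X11→φ2] = [1, 1, 1, 1]
r1 m[X11→φ3] = [1, 1, 1, 1]
r2 m[φ0→X15] = [18, 24, 14, 21]
r2 m[φ0→X9] = [13, 22, 13, 29]
r2 m[φ1→X9] = [21, 18, 29, 18]
r2 m[φ1→X11] = [20, 26, 22, 18]
r2 m[φ2→X2] = [10, 27, 15, 17]
r2 m[φ2→X11] = [17, 13, 20, 19]
r2 m[φ3→X11] = [4, 2, 8, 1]
r2 m[φ4→X9] = [2, 7, 7, 9]
r2 m[φ5→X15] = [2, 1, 3, 9]
r2 m[X15→φ0] = [2, 1, 3, 9]
r2 m[X15→φ5] = [18, 24, 14, 21]
r2 m[X9→φ0] = [42, 126, 203, 162]
r2 m[X9→φ1] = [26, 154, 91, 261]
r2 m[X9→φ4] = [273, 396, 377, 522]
r2 m[X2→φ2] = [1, 1, 1, 1]
r2 m[X11→φ1] = [68, 26, 160, 19]
r2 m[X11→φ2] = [80, 52, 176, 18]
r2 m[X11→φ3] = [340, 338, 440, 342]
r3 m[φ0→X15] = [2547, 2799, 1997, 3312]
r3 m[φ0→X9] = [27, 81, 66, 117]
r3 m[φ1→X9] = [1526, 1207, 1563, 1602]
r3 m[φ1→X11] = [2855, 3160, 2989, 1651]
r3 m[φ2→X2] = [1224, 2258, 1404, 1012]
r3 m[φ2→X11] = [17, 13, 20, 19]
r3 m[φ3→X11] = [4, 2, 8, 1]
r3 m[φ4→X9] = [2, 7, 7, 9]
r3 m[φ5→X15] = [2, 1, 3, 9]
r3 m[X15→φ0] = [2, 1, 3, 9]
r3 m[X15→φ5] = [18, 24, 14, 21]
r3 m[X9→φ0] = [42, 126, 203, 162]
r3 m[X9→φ1] = [26, 154, 91, 261]
r3 m[X9→φ4] = [273, 396, 377, 522]
r3 m[X2→φ2] = [1, 1, 1, 1]
r3 m[X11→φ1] = [68, 26, 160, 19]
r3 m[X11→φ2] = [80, 52, 176, 18]
r3 m[X11→φ3] = [340, 338, 440, 342]
r4 m[φ0→X15] = [2547, 2799, 1997, 3312]
r4 m[φ0→X9] = [27, 81, 66, 117]
r4 m[φ1→X9] = [1526, 1207, 1563, 1602]
r4 m[φ1→X11] = [2855, 3160, 2989, 1651]
r4 m[φ2→X2] = [1224, 2258, 1404, 1012]
r4 m[φ2→X11] = [17, 13, 20, 19]
r4 m[φ3→X11] = [4, 2, 8, 1]
r4 m[φ4→X9] = [2, 7, 7, 9]
r4 m[φ5→X15] = [2, 1, 3, 9]
r4 m[X15→φ0] = [2, 1, 3, 9]
r4 m[X15→φ5] = [2547, 2799, 1997, 3312]
r4 m[X9→φ0] = [3052, 8449, 10941, 14418]
r4 m[X9→φ1] = [54, 567, 462, 1053]
r4 m[X9→φ4] = [41202, 97767, 103158, 187434]
r4 m[X2→φ2] = [1, 1, 1, 1]
r4 m[X11→φ1] = [68, 26, 160, 19]
r4 m[X11→φ2] = [11420, 6320, 23912, 1651]
r4 m[X11→φ3] = [48535, 41080, 59780, 31369]
r5 m[φ0→X15] = [184578, 202890, 163705, 234736]
r5 m[φ0→X9] = [27, 81, 66, 117]
r5 m[φ1→X9] = [1526, 1207, 1563, 1602]
r5 m[φ1→X11] = [11904, 12768, 11865, 7155]
r5 m[φ2→X2] = [164514, 301901, 189584, 129910]
r5 m[φ2→X11] = [17, 13, 20, 19]
r5 m[φ3→X11] = [4, 2, 8, 1]
r5 m[φ4→X9] = [2, 7, 7, 9]
r5 m[φ5→X15] = [2, 1, 3, 9]
r5 m[X15→φ0] = [2, 1, 3, 9]
r5 m[X15→φ5] = [2547, 2799, 1997, 3312]
r5 m[X9→φ0] = [3052, 8449, 10941, 14418]
r5 m[X9→φ1] = [54, 567, 462, 1053]
r5 m[X9→φ4] = [41202, 97767, 103158, 187434]
r5 m[X2→φ2] = [1, 1, 1, 1]
r5 m[X11→φ1] = [68, 26, 160, 19]
r5 m[X11→φ2] = [11420, 6320, 23912, 1651]
r5 m[X11→φ3] = [48535, 41080, 59780, 31369]
r6 m[φ0→X15] = [184578, 202890, 163705, 234736]
r6 m[φ0→X9] = [27, 81, 66, 117]
r6 m[φ1→X9] = [1526, 1207, 1563, 1602]
r6 m[φ1→X11] = [11904, 12768, 11865, 7155]
r6 m[φ2→X2] = [164514, 301901, 189584, 129910]
r6 m[φ2→X11] = [17, 13, 20, 19]
r6 m[φ3→X11] = [4, 2, 8, 1]
r6 m[φ4→X9] = [2, 7, 7, 9]
r6 m[φ5→X15] = [2, 1, 3, 9]
r6 m[X15→φ0] = [2, 1, 3, 9]
r6 m[X15→φ5] = [184578, 202890, 163705, 234736]
r6 m[X9→φ0] = [3052, 8449, 10941, 14418]
r6 m[X9→φ1] = [54, 567, 462, 1053]
r6 m[X9→φ4] = [41202, 97767, 103158, 187434]
r6 m[X2→φ2] = [1, 1, 1, 1]
r6 m[X11→φ1] = [68, 26, 160, 19]
r6 m[X11→φ2] = [47616, 25536, 94920, 7155]
r6 m[X11→φ3] = [202368, 165984, 237300, 135945]
r7 m[φ0→X15] = [184578, 202890, 163705, 234736]
r7 m[φ0→X9] = [27, 81, 66, 117]
r7 m[φ1→X9] = [1526, 1207, 1563, 1602]
r7 m[φ1→X11] = [11904, 12768, 11865, 7155]
r7 m[φ2→X2] = [656982, 1223133, 766836, 528834]
r7 m[φ2→X11] = [17, 13, 20, 19]
r7 m[φ3→X11] = [4, 2, 8, 1]
r7 m[φ4→X9] = [2, 7, 7, 9]
r7 m[φ5→X15] = [2, 1, 3, 9]
r7 m[X15→φ0] = [2, 1, 3, 9]
r7 m[X15→φ5] = [184578, 202890, 163705, 234736]
r7 m[X9→φ0] = [3052, 8449, 10941, 14418]
r7 m[X9→φ1] = [54, 567, 462, 1053]
r7 m[X9→φ4] = [41202, 97767, 103158, 187434]
r7 m[X2→φ2] = [1, 1, 1, 1]
r7 m[X11→φ1] = [68, 26, 160, 19]
r7 m[X11→φ2] = [47616, 25536, 94920, 7155]
r7 m[X11→φ3] = [202368, 165984, 237300, 135945]
r8 m[φ0→X15] = [184578, 202890, 163705, 234736]
r8 m[φ0→X9] = [27, 81, 66, 117]
r8 m[φ1→X9] = [1526, 1207, 1563, 1602]
r8 m[φ1→X11] = [11904, 12768, 11865, 7155]
r8 m[φ2→X2] = [656982, 1223133, 766836, 528834]
r8 m[φ2→X11] = [17, 13, 20, 19]
r8 m[φ3→X11] = [4, 2, 8, 1]
r8 m[φ4→X9] = [2, 7, 7, 9]
r8 m[φ5→X15] = [2, 1, 3, 9]
r8 m[X15→φ0] = [2, 1, 3, 9]
r8 m[X15→φ5] = [184578, 202890, 163705, 234736]
r8 m[X9→φ0] = [3052, 8449, 10941, 14418]
r8 m[X9→φ1] = [54, 567, 462, 1053]
r8 m[X9→φ4] = [41202, 97767, 103158, 187434]
r8 m[X2→φ2] = [1, 1, 1, 1]
r8 m[X11→φ1] = [68, 26, 160, 19]
r8 m[X11→φ2] = [47616, 25536, 94920, 7155]
r8 m[X11→φ3] = [202368, 165984, 237300, 135945]
fixed point reached at round 8
b[X2] = ⊗ incoming = [656982, 1223133, 766836, 528834]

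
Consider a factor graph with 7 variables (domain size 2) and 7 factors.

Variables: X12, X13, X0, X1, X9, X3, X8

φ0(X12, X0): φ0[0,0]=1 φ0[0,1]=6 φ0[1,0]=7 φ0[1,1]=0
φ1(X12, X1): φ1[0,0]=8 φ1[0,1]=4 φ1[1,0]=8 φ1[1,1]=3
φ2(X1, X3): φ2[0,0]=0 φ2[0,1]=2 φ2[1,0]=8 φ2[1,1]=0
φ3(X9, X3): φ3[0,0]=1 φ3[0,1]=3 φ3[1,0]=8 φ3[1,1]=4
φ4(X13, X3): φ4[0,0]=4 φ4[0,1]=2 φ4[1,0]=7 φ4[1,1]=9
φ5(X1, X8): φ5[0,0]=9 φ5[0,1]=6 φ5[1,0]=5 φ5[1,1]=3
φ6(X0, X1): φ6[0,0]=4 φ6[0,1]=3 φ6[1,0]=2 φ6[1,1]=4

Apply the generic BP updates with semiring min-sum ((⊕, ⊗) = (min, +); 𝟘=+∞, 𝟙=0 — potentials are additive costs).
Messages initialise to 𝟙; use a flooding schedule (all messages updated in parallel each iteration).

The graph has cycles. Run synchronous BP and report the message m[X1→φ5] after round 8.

init: all messages = 𝟙 over 2 values
r1 m[φ0→X12] = [1, 0]
r1 m[φ0→X0] = [1, 0]
r1 m[φ1→X12] = [4, 3]
r1 m[φ1→X1] = [8, 3]
r1 m[φ2→X1] = [0, 0]
r1 m[φ2→X3] = [0, 0]
r1 m[φ3→X9] = [1, 4]
r1 m[φ3→X3] = [1, 3]
r1 m[φ4→X13] = [2, 7]
r1 m[φ4→X3] = [4, 2]
r1 m[φ5→X1] = [6, 3]
r1 m[φ5→X8] = [5, 3]
r1 m[φ6→X0] = [3, 2]
r1 m[φ6→X1] = [2, 3]
r1 m[X12→φ0] = [0, 0]
r1 m[X12→φ1] = [0, 0]
r1 m[X13→φ4] = [0, 0]
r1 m[X0→φ0] = [0, 0]
r1 m[X0→φ6] = [0, 0]
r1 m[X1→φ1] = [0, 0]
r1 m[X1→φ2] = [0, 0]
r1 m[X1→φ5] = [0, 0]
r1 m[X1→φ6] = [0, 0]
r1 m[X9→φ3] = [0, 0]
r1 m[X3→φ2] = [0, 0]
r1 m[X3→φ3] = [0, 0]
r1 m[X3→φ4] = [0, 0]
r1 m[X8→φ5] = [0, 0]
r2 m[φ0→X12] = [1, 0]
r2 m[φ0→X0] = [1, 0]
r2 m[φ1→X12] = [4, 3]
r2 m[φ1→X1] = [8, 3]
r2 m[φ2→X1] = [0, 0]
r2 m[φ2→X3] = [0, 0]
r2 m[φ3→X9] = [1, 4]
r2 m[φ3→X3] = [1, 3]
r2 m[φ4→X13] = [2, 7]
r2 m[φ4→X3] = [4, 2]
r2 m[φ5→X1] = [6, 3]
r2 m[φ5→X8] = [5, 3]
r2 m[φ6→X0] = [3, 2]
r2 m[φ6→X1] = [2, 3]
r2 m[X12→φ0] = [4, 3]
r2 m[X12→φ1] = [1, 0]
r2 m[X13→φ4] = [0, 0]
r2 m[X0→φ0] = [3, 2]
r2 m[X0→φ6] = [1, 0]
r2 m[X1→φ1] = [8, 6]
r2 m[X1→φ2] = [16, 9]
r2 m[X1→φ5] = [10, 6]
r2 m[X1→φ6] = [14, 6]
r2 m[X9→φ3] = [0, 0]
r2 m[X3→φ2] = [5, 5]
r2 m[X3→φ3] = [4, 2]
r2 m[X3→φ4] = [1, 3]
r2 m[X8→φ5] = [0, 0]
r3 m[φ0→X12] = [4, 2]
r3 m[φ0→X0] = [5, 3]
r3 m[φ1→X12] = [10, 9]
r3 m[φ1→X1] = [8, 3]
r3 m[φ2→X1] = [5, 5]
r3 m[φ2→X3] = [16, 9]
r3 m[φ3→X9] = [5, 6]
r3 m[φ3→X3] = [1, 3]
r3 m[φ4→X13] = [5, 8]
r3 m[φ4→X3] = [4, 2]
r3 m[φ5→X1] = [6, 3]
r3 m[φ5→X8] = [11, 9]
r3 m[φ6→X0] = [9, 10]
r3 m[φ6→X1] = [2, 4]
r3 m[X12→φ0] = [4, 3]
r3 m[X12→φ1] = [1, 0]
r3 m[X13→φ4] = [0, 0]
r3 m[X0→φ0] = [3, 2]
r3 m[X0→φ6] = [1, 0]
r3 m[X1→φ1] = [8, 6]
r3 m[X1→φ2] = [16, 9]
r3 m[X1→φ5] = [10, 6]
r3 m[X1→φ6] = [14, 6]
r3 m[X9→φ3] = [0, 0]
r3 m[X3→φ2] = [5, 5]
r3 m[X3→φ3] = [4, 2]
r3 m[X3→φ4] = [1, 3]
r3 m[X8→φ5] = [0, 0]
r4 m[φ0→X12] = [4, 2]
r4 m[φ0→X0] = [5, 3]
r4 m[φ1→X12] = [10, 9]
r4 m[φ1→X1] = [8, 3]
r4 m[φ2→X1] = [5, 5]
r4 m[φ2→X3] = [16, 9]
r4 m[φ3→X9] = [5, 6]
r4 m[φ3→X3] = [1, 3]
r4 m[φ4→X13] = [5, 8]
r4 m[φ4→X3] = [4, 2]
r4 m[φ5→X1] = [6, 3]
r4 m[φ5→X8] = [11, 9]
r4 m[φ6→X0] = [9, 10]
r4 m[φ6→X1] = [2, 4]
r4 m[X12→φ0] = [10, 9]
r4 m[X12→φ1] = [4, 2]
r4 m[X13→φ4] = [0, 0]
r4 m[X0→φ0] = [9, 10]
r4 m[X0→φ6] = [5, 3]
r4 m[X1→φ1] = [13, 12]
r4 m[X1→φ2] = [16, 10]
r4 m[X1→φ5] = [15, 12]
r4 m[X1→φ6] = [19, 11]
r4 m[X9→φ3] = [0, 0]
r4 m[X3→φ2] = [5, 5]
r4 m[X3→φ3] = [20, 11]
r4 m[X3→φ4] = [17, 12]
r4 m[X8→φ5] = [0, 0]
r5 m[φ0→X12] = [10, 10]
r5 m[φ0→X0] = [11, 9]
r5 m[φ1→X12] = [16, 15]
r5 m[φ1→X1] = [10, 5]
r5 m[φ2→X1] = [5, 5]
r5 m[φ2→X3] = [16, 10]
r5 m[φ3→X9] = [14, 15]
r5 m[φ3→X3] = [1, 3]
r5 m[φ4→X13] = [14, 21]
r5 m[φ4→X3] = [4, 2]
r5 m[φ5→X1] = [6, 3]
r5 m[φ5→X8] = [17, 15]
r5 m[φ6→X0] = [14, 15]
r5 m[φ6→X1] = [5, 7]
r5 m[X12→φ0] = [10, 9]
r5 m[X12→φ1] = [4, 2]
r5 m[X13→φ4] = [0, 0]
r5 m[X0→φ0] = [9, 10]
r5 m[X0→φ6] = [5, 3]
r5 m[X1→φ1] = [13, 12]
r5 m[X1→φ2] = [16, 10]
r5 m[X1→φ5] = [15, 12]
r5 m[X1→φ6] = [19, 11]
r5 m[X9→φ3] = [0, 0]
r5 m[X3→φ2] = [5, 5]
r5 m[X3→φ3] = [20, 11]
r5 m[X3→φ4] = [17, 12]
r5 m[X8→φ5] = [0, 0]
r6 m[φ0→X12] = [10, 10]
r6 m[φ0→X0] = [11, 9]
r6 m[φ1→X12] = [16, 15]
r6 m[φ1→X1] = [10, 5]
r6 m[φ2→X1] = [5, 5]
r6 m[φ2→X3] = [16, 10]
r6 m[φ3→X9] = [14, 15]
r6 m[φ3→X3] = [1, 3]
r6 m[φ4→X13] = [14, 21]
r6 m[φ4→X3] = [4, 2]
r6 m[φ5→X1] = [6, 3]
r6 m[φ5→X8] = [17, 15]
r6 m[φ6→X0] = [14, 15]
r6 m[φ6→X1] = [5, 7]
r6 m[X12→φ0] = [16, 15]
r6 m[X12→φ1] = [10, 10]
r6 m[X13→φ4] = [0, 0]
r6 m[X0→φ0] = [14, 15]
r6 m[X0→φ6] = [11, 9]
r6 m[X1→φ1] = [16, 15]
r6 m[X1→φ2] = [21, 15]
r6 m[X1→φ5] = [20, 17]
r6 m[X1→φ6] = [21, 13]
r6 m[X9→φ3] = [0, 0]
r6 m[X3→φ2] = [5, 5]
r6 m[X3→φ3] = [20, 12]
r6 m[X3→φ4] = [17, 13]
r6 m[X8→φ5] = [0, 0]
r7 m[φ0→X12] = [15, 15]
r7 m[φ0→X0] = [17, 15]
r7 m[φ1→X12] = [19, 18]
r7 m[φ1→X1] = [18, 13]
r7 m[φ2→X1] = [5, 5]
r7 m[φ2→X3] = [21, 15]
r7 m[φ3→X9] = [15, 16]
r7 m[φ3→X3] = [1, 3]
r7 m[φ4→X13] = [15, 22]
r7 m[φ4→X3] = [4, 2]
r7 m[φ5→X1] = [6, 3]
r7 m[φ5→X8] = [22, 20]
r7 m[φ6→X0] = [16, 17]
r7 m[φ6→X1] = [11, 13]
r7 m[X12→φ0] = [16, 15]
r7 m[X12→φ1] = [10, 10]
r7 m[X13→φ4] = [0, 0]
r7 m[X0→φ0] = [14, 15]
r7 m[X0→φ6] = [11, 9]
r7 m[X1→φ1] = [16, 15]
r7 m[X1→φ2] = [21, 15]
r7 m[X1→φ5] = [20, 17]
r7 m[X1→φ6] = [21, 13]
r7 m[X9→φ3] = [0, 0]
r7 m[X3→φ2] = [5, 5]
r7 m[X3→φ3] = [20, 12]
r7 m[X3→φ4] = [17, 13]
r7 m[X8→φ5] = [0, 0]
r8 m[φ0→X12] = [15, 15]
r8 m[φ0→X0] = [17, 15]
r8 m[φ1→X12] = [19, 18]
r8 m[φ1→X1] = [18, 13]
r8 m[φ2→X1] = [5, 5]
r8 m[φ2→X3] = [21, 15]
r8 m[φ3→X9] = [15, 16]
r8 m[φ3→X3] = [1, 3]
r8 m[φ4→X13] = [15, 22]
r8 m[φ4→X3] = [4, 2]
r8 m[φ5→X1] = [6, 3]
r8 m[φ5→X8] = [22, 20]
r8 m[φ6→X0] = [16, 17]
r8 m[φ6→X1] = [11, 13]
r8 m[X12→φ0] = [19, 18]
r8 m[X12→φ1] = [15, 15]
r8 m[X13→φ4] = [0, 0]
r8 m[X0→φ0] = [16, 17]
r8 m[X0→φ6] = [17, 15]
r8 m[X1→φ1] = [22, 21]
r8 m[X1→φ2] = [35, 29]
r8 m[X1→φ5] = [34, 31]
r8 m[X1→φ6] = [29, 21]
r8 m[X9→φ3] = [0, 0]
r8 m[X3→φ2] = [5, 5]
r8 m[X3→φ3] = [25, 17]
r8 m[X3→φ4] = [22, 18]
r8 m[X8→φ5] = [0, 0]

message @ round 8 = [34, 31]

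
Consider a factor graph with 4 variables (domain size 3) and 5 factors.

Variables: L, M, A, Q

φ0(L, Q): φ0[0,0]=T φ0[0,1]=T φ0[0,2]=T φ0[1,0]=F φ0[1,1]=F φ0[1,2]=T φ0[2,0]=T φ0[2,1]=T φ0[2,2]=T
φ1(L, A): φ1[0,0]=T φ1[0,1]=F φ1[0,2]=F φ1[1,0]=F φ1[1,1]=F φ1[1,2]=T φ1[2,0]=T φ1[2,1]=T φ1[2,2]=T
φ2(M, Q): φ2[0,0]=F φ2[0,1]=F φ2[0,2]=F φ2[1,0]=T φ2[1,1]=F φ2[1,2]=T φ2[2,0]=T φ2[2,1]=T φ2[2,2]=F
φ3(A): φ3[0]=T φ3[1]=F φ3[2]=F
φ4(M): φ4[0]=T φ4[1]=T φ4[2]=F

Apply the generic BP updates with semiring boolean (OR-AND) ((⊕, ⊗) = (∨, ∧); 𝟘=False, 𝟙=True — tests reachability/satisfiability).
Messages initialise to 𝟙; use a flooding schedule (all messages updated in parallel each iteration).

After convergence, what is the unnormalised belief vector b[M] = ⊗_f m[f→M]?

init: all messages = 𝟙 over 3 values
r1 m[φ0→L] = [T, T, T]
r1 m[φ0→Q] = [T, T, T]
r1 m[φ1→L] = [T, T, T]
r1 m[φ1→A] = [T, T, T]
r1 m[φ2→M] = [F, T, T]
r1 m[φ2→Q] = [T, T, T]
r1 m[φ3→A] = [T, F, F]
r1 m[φ4→M] = [T, T, F]
r1 m[L→φ0] = [T, T, T]
r1 m[L→φ1] = [T, T, T]
r1 m[M→φ2] = [T, T, T]
r1 m[M→φ4] = [T, T, T]
r1 m[A→φ1] = [T, T, T]
r1 m[A→φ3] = [T, T, T]
r1 m[Q→φ0] = [T, T, T]
r1 m[Q→φ2] = [T, T, T]
r2 m[φ0→L] = [T, T, T]
r2 m[φ0→Q] = [T, T, T]
r2 m[φ1→L] = [T, T, T]
r2 m[φ1→A] = [T, T, T]
r2 m[φ2→M] = [F, T, T]
r2 m[φ2→Q] = [T, T, T]
r2 m[φ3→A] = [T, F, F]
r2 m[φ4→M] = [T, T, F]
r2 m[L→φ0] = [T, T, T]
r2 m[L→φ1] = [T, T, T]
r2 m[M→φ2] = [T, T, F]
r2 m[M→φ4] = [F, T, T]
r2 m[A→φ1] = [T, F, F]
r2 m[A→φ3] = [T, T, T]
r2 m[Q→φ0] = [T, T, T]
r2 m[Q→φ2] = [T, T, T]
r3 m[φ0→L] = [T, T, T]
r3 m[φ0→Q] = [T, T, T]
r3 m[φ1→L] = [T, F, T]
r3 m[φ1→A] = [T, T, T]
r3 m[φ2→M] = [F, T, T]
r3 m[φ2→Q] = [T, F, T]
r3 m[φ3→A] = [T, F, F]
r3 m[φ4→M] = [T, T, F]
r3 m[L→φ0] = [T, T, T]
r3 m[L→φ1] = [T, T, T]
r3 m[M→φ2] = [T, T, F]
r3 m[M→φ4] = [F, T, T]
r3 m[A→φ1] = [T, F, F]
r3 m[A→φ3] = [T, T, T]
r3 m[Q→φ0] = [T, T, T]
r3 m[Q→φ2] = [T, T, T]
r4 m[φ0→L] = [T, T, T]
r4 m[φ0→Q] = [T, T, T]
r4 m[φ1→L] = [T, F, T]
r4 m[φ1→A] = [T, T, T]
r4 m[φ2→M] = [F, T, T]
r4 m[φ2→Q] = [T, F, T]
r4 m[φ3→A] = [T, F, F]
r4 m[φ4→M] = [T, T, F]
r4 m[L→φ0] = [T, F, T]
r4 m[L→φ1] = [T, T, T]
r4 m[M→φ2] = [T, T, F]
r4 m[M→φ4] = [F, T, T]
r4 m[A→φ1] = [T, F, F]
r4 m[A→φ3] = [T, T, T]
r4 m[Q→φ0] = [T, F, T]
r4 m[Q→φ2] = [T, T, T]
r5 m[φ0→L] = [T, T, T]
r5 m[φ0→Q] = [T, T, T]
r5 m[φ1→L] = [T, F, T]
r5 m[φ1→A] = [T, T, T]
r5 m[φ2→M] = [F, T, T]
r5 m[φ2→Q] = [T, F, T]
r5 m[φ3→A] = [T, F, F]
r5 m[φ4→M] = [T, T, F]
r5 m[L→φ0] = [T, F, T]
r5 m[L→φ1] = [T, T, T]
r5 m[M→φ2] = [T, T, F]
r5 m[M→φ4] = [F, T, T]
r5 m[A→φ1] = [T, F, F]
r5 m[A→φ3] = [T, T, T]
r5 m[Q→φ0] = [T, F, T]
r5 m[Q→φ2] = [T, T, T]
fixed point reached at round 5
b[M] = ⊗ incoming = [F, T, F]

b[M] = [F, T, F]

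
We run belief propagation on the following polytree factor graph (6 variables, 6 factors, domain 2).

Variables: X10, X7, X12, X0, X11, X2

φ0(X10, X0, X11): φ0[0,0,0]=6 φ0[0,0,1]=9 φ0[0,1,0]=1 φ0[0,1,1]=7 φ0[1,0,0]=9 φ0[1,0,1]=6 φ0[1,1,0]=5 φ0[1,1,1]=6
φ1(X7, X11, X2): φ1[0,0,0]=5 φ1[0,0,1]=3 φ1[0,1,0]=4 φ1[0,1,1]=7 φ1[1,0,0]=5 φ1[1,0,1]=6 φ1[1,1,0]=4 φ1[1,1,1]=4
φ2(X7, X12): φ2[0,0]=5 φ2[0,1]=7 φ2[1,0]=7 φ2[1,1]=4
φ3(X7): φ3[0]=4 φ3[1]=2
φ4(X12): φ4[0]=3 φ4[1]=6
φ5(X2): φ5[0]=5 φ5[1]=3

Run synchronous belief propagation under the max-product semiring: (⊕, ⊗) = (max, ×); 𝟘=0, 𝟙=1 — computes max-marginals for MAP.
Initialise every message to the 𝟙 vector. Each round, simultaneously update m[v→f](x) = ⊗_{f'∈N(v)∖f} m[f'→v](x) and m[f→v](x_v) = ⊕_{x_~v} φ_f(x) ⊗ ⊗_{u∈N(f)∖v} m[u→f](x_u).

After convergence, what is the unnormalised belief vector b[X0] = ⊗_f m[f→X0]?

init: all messages = 𝟙 over 2 values
r1 m[φ0→X10] = [9, 9]
r1 m[φ0→X0] = [9, 7]
r1 m[φ0→X11] = [9, 9]
r1 m[φ1→X7] = [7, 6]
r1 m[φ1→X11] = [6, 7]
r1 m[φ1→X2] = [5, 7]
r1 m[φ2→X7] = [7, 7]
r1 m[φ2→X12] = [7, 7]
r1 m[φ3→X7] = [4, 2]
r1 m[φ4→X12] = [3, 6]
r1 m[φ5→X2] = [5, 3]
r1 m[X10→φ0] = [1, 1]
r1 m[X7→φ1] = [1, 1]
r1 m[X7→φ2] = [1, 1]
r1 m[X7→φ3] = [1, 1]
r1 m[X12→φ2] = [1, 1]
r1 m[X12→φ4] = [1, 1]
r1 m[X0→φ0] = [1, 1]
r1 m[X11→φ0] = [1, 1]
r1 m[X11→φ1] = [1, 1]
r1 m[X2→φ1] = [1, 1]
r1 m[X2→φ5] = [1, 1]
r2 m[φ0→X10] = [9, 9]
r2 m[φ0→X0] = [9, 7]
r2 m[φ0→X11] = [9, 9]
r2 m[φ1→X7] = [7, 6]
r2 m[φ1→X11] = [6, 7]
r2 m[φ1→X2] = [5, 7]
r2 m[φ2→X7] = [7, 7]
r2 m[φ2→X12] = [7, 7]
r2 m[φ3→X7] = [4, 2]
r2 m[φ4→X12] = [3, 6]
r2 m[φ5→X2] = [5, 3]
r2 m[X10→φ0] = [1, 1]
r2 m[X7→φ1] = [28, 14]
r2 m[X7→φ2] = [28, 12]
r2 m[X7→φ3] = [49, 42]
r2 m[X12→φ2] = [3, 6]
r2 m[X12→φ4] = [7, 7]
r2 m[X0→φ0] = [1, 1]
r2 m[X11→φ0] = [6, 7]
r2 m[X11→φ1] = [9, 9]
r2 m[X2→φ1] = [5, 3]
r2 m[X2→φ5] = [5, 7]
r3 m[φ0→X10] = [63, 54]
r3 m[φ0→X0] = [63, 49]
r3 m[φ0→X11] = [9, 9]
r3 m[φ1→X7] = [225, 225]
r3 m[φ1→X11] = [700, 588]
r3 m[φ1→X2] = [1260, 1764]
r3 m[φ2→X7] = [42, 24]
r3 m[φ2→X12] = [140, 196]
r3 m[φ3→X7] = [4, 2]
r3 m[φ4→X12] = [3, 6]
r3 m[φ5→X2] = [5, 3]
r3 m[X10→φ0] = [1, 1]
r3 m[X7→φ1] = [28, 14]
r3 m[X7→φ2] = [28, 12]
r3 m[X7→φ3] = [49, 42]
r3 m[X12→φ2] = [3, 6]
r3 m[X12→φ4] = [7, 7]
r3 m[X0→φ0] = [1, 1]
r3 m[X11→φ0] = [6, 7]
r3 m[X11→φ1] = [9, 9]
r3 m[X2→φ1] = [5, 3]
r3 m[X2→φ5] = [5, 7]
r4 m[φ0→X10] = [63, 54]
r4 m[φ0→X0] = [63, 49]
r4 m[φ0→X11] = [9, 9]
r4 m[φ1→X7] = [225, 225]
r4 m[φ1→X11] = [700, 588]
r4 m[φ1→X2] = [1260, 1764]
r4 m[φ2→X7] = [42, 24]
r4 m[φ2→X12] = [140, 196]
r4 m[φ3→X7] = [4, 2]
r4 m[φ4→X12] = [3, 6]
r4 m[φ5→X2] = [5, 3]
r4 m[X10→φ0] = [1, 1]
r4 m[X7→φ1] = [168, 48]
r4 m[X7→φ2] = [900, 450]
r4 m[X7→φ3] = [9450, 5400]
r4 m[X12→φ2] = [3, 6]
r4 m[X12→φ4] = [140, 196]
r4 m[X0→φ0] = [1, 1]
r4 m[X11→φ0] = [700, 588]
r4 m[X11→φ1] = [9, 9]
r4 m[X2→φ1] = [5, 3]
r4 m[X2→φ5] = [1260, 1764]
r5 m[φ0→X10] = [5292, 6300]
r5 m[φ0→X0] = [6300, 4116]
r5 m[φ0→X11] = [9, 9]
r5 m[φ1→X7] = [225, 225]
r5 m[φ1→X11] = [4200, 3528]
r5 m[φ1→X2] = [7560, 10584]
r5 m[φ2→X7] = [42, 24]
r5 m[φ2→X12] = [4500, 6300]
r5 m[φ3→X7] = [4, 2]
r5 m[φ4→X12] = [3, 6]
r5 m[φ5→X2] = [5, 3]
r5 m[X10→φ0] = [1, 1]
r5 m[X7→φ1] = [168, 48]
r5 m[X7→φ2] = [900, 450]
r5 m[X7→φ3] = [9450, 5400]
r5 m[X12→φ2] = [3, 6]
r5 m[X12→φ4] = [140, 196]
r5 m[X0→φ0] = [1, 1]
r5 m[X11→φ0] = [700, 588]
r5 m[X11→φ1] = [9, 9]
r5 m[X2→φ1] = [5, 3]
r5 m[X2→φ5] = [1260, 1764]
r6 m[φ0→X10] = [5292, 6300]
r6 m[φ0→X0] = [6300, 4116]
r6 m[φ0→X11] = [9, 9]
r6 m[φ1→X7] = [225, 225]
r6 m[φ1→X11] = [4200, 3528]
r6 m[φ1→X2] = [7560, 10584]
r6 m[φ2→X7] = [42, 24]
r6 m[φ2→X12] = [4500, 6300]
r6 m[φ3→X7] = [4, 2]
r6 m[φ4→X12] = [3, 6]
r6 m[φ5→X2] = [5, 3]
r6 m[X10→φ0] = [1, 1]
r6 m[X7→φ1] = [168, 48]
r6 m[X7→φ2] = [900, 450]
r6 m[X7→φ3] = [9450, 5400]
r6 m[X12→φ2] = [3, 6]
r6 m[X12→φ4] = [4500, 6300]
r6 m[X0→φ0] = [1, 1]
r6 m[X11→φ0] = [4200, 3528]
r6 m[X11→φ1] = [9, 9]
r6 m[X2→φ1] = [5, 3]
r6 m[X2→φ5] = [7560, 10584]
r7 m[φ0→X10] = [31752, 37800]
r7 m[φ0→X0] = [37800, 24696]
r7 m[φ0→X11] = [9, 9]
r7 m[φ1→X7] = [225, 225]
r7 m[φ1→X11] = [4200, 3528]
r7 m[φ1→X2] = [7560, 10584]
r7 m[φ2→X7] = [42, 24]
r7 m[φ2→X12] = [4500, 6300]
r7 m[φ3→X7] = [4, 2]
r7 m[φ4→X12] = [3, 6]
r7 m[φ5→X2] = [5, 3]
r7 m[X10→φ0] = [1, 1]
r7 m[X7→φ1] = [168, 48]
r7 m[X7→φ2] = [900, 450]
r7 m[X7→φ3] = [9450, 5400]
r7 m[X12→φ2] = [3, 6]
r7 m[X12→φ4] = [4500, 6300]
r7 m[X0→φ0] = [1, 1]
r7 m[X11→φ0] = [4200, 3528]
r7 m[X11→φ1] = [9, 9]
r7 m[X2→φ1] = [5, 3]
r7 m[X2→φ5] = [7560, 10584]
r8 m[φ0→X10] = [31752, 37800]
r8 m[φ0→X0] = [37800, 24696]
r8 m[φ0→X11] = [9, 9]
r8 m[φ1→X7] = [225, 225]
r8 m[φ1→X11] = [4200, 3528]
r8 m[φ1→X2] = [7560, 10584]
r8 m[φ2→X7] = [42, 24]
r8 m[φ2→X12] = [4500, 6300]
r8 m[φ3→X7] = [4, 2]
r8 m[φ4→X12] = [3, 6]
r8 m[φ5→X2] = [5, 3]
r8 m[X10→φ0] = [1, 1]
r8 m[X7→φ1] = [168, 48]
r8 m[X7→φ2] = [900, 450]
r8 m[X7→φ3] = [9450, 5400]
r8 m[X12→φ2] = [3, 6]
r8 m[X12→φ4] = [4500, 6300]
r8 m[X0→φ0] = [1, 1]
r8 m[X11→φ0] = [4200, 3528]
r8 m[X11→φ1] = [9, 9]
r8 m[X2→φ1] = [5, 3]
r8 m[X2→φ5] = [7560, 10584]
fixed point reached at round 8
b[X0] = ⊗ incoming = [37800, 24696]

b[X0] = [37800, 24696]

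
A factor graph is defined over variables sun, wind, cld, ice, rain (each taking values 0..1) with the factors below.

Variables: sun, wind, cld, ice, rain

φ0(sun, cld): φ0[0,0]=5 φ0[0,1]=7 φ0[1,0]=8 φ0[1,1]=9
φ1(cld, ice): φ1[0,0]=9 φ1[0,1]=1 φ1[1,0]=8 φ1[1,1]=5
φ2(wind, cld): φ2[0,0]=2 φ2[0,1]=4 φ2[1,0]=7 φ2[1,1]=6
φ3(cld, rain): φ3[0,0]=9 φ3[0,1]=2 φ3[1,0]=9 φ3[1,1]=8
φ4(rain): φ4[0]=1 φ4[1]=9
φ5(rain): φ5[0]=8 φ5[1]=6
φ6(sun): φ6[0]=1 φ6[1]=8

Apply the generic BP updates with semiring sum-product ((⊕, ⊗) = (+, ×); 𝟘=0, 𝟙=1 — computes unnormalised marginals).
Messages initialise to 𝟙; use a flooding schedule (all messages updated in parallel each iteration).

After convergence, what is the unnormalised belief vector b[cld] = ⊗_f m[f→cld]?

b[cld] = [1117800, 5176080]

init: all messages = 𝟙 over 2 values
r1 m[φ0→sun] = [12, 17]
r1 m[φ0→cld] = [13, 16]
r1 m[φ1→cld] = [10, 13]
r1 m[φ1→ice] = [17, 6]
r1 m[φ2→wind] = [6, 13]
r1 m[φ2→cld] = [9, 10]
r1 m[φ3→cld] = [11, 17]
r1 m[φ3→rain] = [18, 10]
r1 m[φ4→rain] = [1, 9]
r1 m[φ5→rain] = [8, 6]
r1 m[φ6→sun] = [1, 8]
r1 m[sun→φ0] = [1, 1]
r1 m[sun→φ6] = [1, 1]
r1 m[wind→φ2] = [1, 1]
r1 m[cld→φ0] = [1, 1]
r1 m[cld→φ1] = [1, 1]
r1 m[cld→φ2] = [1, 1]
r1 m[cld→φ3] = [1, 1]
r1 m[ice→φ1] = [1, 1]
r1 m[rain→φ3] = [1, 1]
r1 m[rain→φ4] = [1, 1]
r1 m[rain→φ5] = [1, 1]
r2 m[φ0→sun] = [12, 17]
r2 m[φ0→cld] = [13, 16]
r2 m[φ1→cld] = [10, 13]
r2 m[φ1→ice] = [17, 6]
r2 m[φ2→wind] = [6, 13]
r2 m[φ2→cld] = [9, 10]
r2 m[φ3→cld] = [11, 17]
r2 m[φ3→rain] = [18, 10]
r2 m[φ4→rain] = [1, 9]
r2 m[φ5→rain] = [8, 6]
r2 m[φ6→sun] = [1, 8]
r2 m[sun→φ0] = [1, 8]
r2 m[sun→φ6] = [12, 17]
r2 m[wind→φ2] = [1, 1]
r2 m[cld→φ0] = [990, 2210]
r2 m[cld→φ1] = [1287, 2720]
r2 m[cld→φ2] = [1430, 3536]
r2 m[cld→φ3] = [1170, 2080]
r2 m[ice→φ1] = [1, 1]
r2 m[rain→φ3] = [8, 54]
r2 m[rain→φ4] = [144, 60]
r2 m[rain→φ5] = [18, 90]
r3 m[φ0→sun] = [20420, 27810]
r3 m[φ0→cld] = [69, 79]
r3 m[φ1→cld] = [10, 13]
r3 m[φ1→ice] = [33343, 14887]
r3 m[φ2→wind] = [17004, 31226]
r3 m[φ2→cld] = [9, 10]
r3 m[φ3→cld] = [180, 504]
r3 m[φ3→rain] = [29250, 18980]
r3 m[φ4→rain] = [1, 9]
r3 m[φ5→rain] = [8, 6]
r3 m[φ6→sun] = [1, 8]
r3 m[sun→φ0] = [1, 8]
r3 m[sun→φ6] = [12, 17]
r3 m[wind→φ2] = [1, 1]
r3 m[cld→φ0] = [990, 2210]
r3 m[cld→φ1] = [1287, 2720]
r3 m[cld→φ2] = [1430, 3536]
r3 m[cld→φ3] = [1170, 2080]
r3 m[ice→φ1] = [1, 1]
r3 m[rain→φ3] = [8, 54]
r3 m[rain→φ4] = [144, 60]
r3 m[rain→φ5] = [18, 90]
r4 m[φ0→sun] = [20420, 27810]
r4 m[φ0→cld] = [69, 79]
r4 m[φ1→cld] = [10, 13]
r4 m[φ1→ice] = [33343, 14887]
r4 m[φ2→wind] = [17004, 31226]
r4 m[φ2→cld] = [9, 10]
r4 m[φ3→cld] = [180, 504]
r4 m[φ3→rain] = [29250, 18980]
r4 m[φ4→rain] = [1, 9]
r4 m[φ5→rain] = [8, 6]
r4 m[φ6→sun] = [1, 8]
r4 m[sun→φ0] = [1, 8]
r4 m[sun→φ6] = [20420, 27810]
r4 m[wind→φ2] = [1, 1]
r4 m[cld→φ0] = [16200, 65520]
r4 m[cld→φ1] = [111780, 398160]
r4 m[cld→φ2] = [124200, 517608]
r4 m[cld→φ3] = [6210, 10270]
r4 m[ice→φ1] = [1, 1]
r4 m[rain→φ3] = [8, 54]
r4 m[rain→φ4] = [234000, 113880]
r4 m[rain→φ5] = [29250, 170820]
r5 m[φ0→sun] = [539640, 719280]
r5 m[φ0→cld] = [69, 79]
r5 m[φ1→cld] = [10, 13]
r5 m[φ1→ice] = [4191300, 2102580]
r5 m[φ2→wind] = [2318832, 3975048]
r5 m[φ2→cld] = [9, 10]
r5 m[φ3→cld] = [180, 504]
r5 m[φ3→rain] = [148320, 94580]
r5 m[φ4→rain] = [1, 9]
r5 m[φ5→rain] = [8, 6]
r5 m[φ6→sun] = [1, 8]
r5 m[sun→φ0] = [1, 8]
r5 m[sun→φ6] = [20420, 27810]
r5 m[wind→φ2] = [1, 1]
r5 m[cld→φ0] = [16200, 65520]
r5 m[cld→φ1] = [111780, 398160]
r5 m[cld→φ2] = [124200, 517608]
r5 m[cld→φ3] = [6210, 10270]
r5 m[ice→φ1] = [1, 1]
r5 m[rain→φ3] = [8, 54]
r5 m[rain→φ4] = [234000, 113880]
r5 m[rain→φ5] = [29250, 170820]
r6 m[φ0→sun] = [539640, 719280]
r6 m[φ0→cld] = [69, 79]
r6 m[φ1→cld] = [10, 13]
r6 m[φ1→ice] = [4191300, 2102580]
r6 m[φ2→wind] = [2318832, 3975048]
r6 m[φ2→cld] = [9, 10]
r6 m[φ3→cld] = [180, 504]
r6 m[φ3→rain] = [148320, 94580]
r6 m[φ4→rain] = [1, 9]
r6 m[φ5→rain] = [8, 6]
r6 m[φ6→sun] = [1, 8]
r6 m[sun→φ0] = [1, 8]
r6 m[sun→φ6] = [539640, 719280]
r6 m[wind→φ2] = [1, 1]
r6 m[cld→φ0] = [16200, 65520]
r6 m[cld→φ1] = [111780, 398160]
r6 m[cld→φ2] = [124200, 517608]
r6 m[cld→φ3] = [6210, 10270]
r6 m[ice→φ1] = [1, 1]
r6 m[rain→φ3] = [8, 54]
r6 m[rain→φ4] = [1186560, 567480]
r6 m[rain→φ5] = [148320, 851220]
r7 m[φ0→sun] = [539640, 719280]
r7 m[φ0→cld] = [69, 79]
r7 m[φ1→cld] = [10, 13]
r7 m[φ1→ice] = [4191300, 2102580]
r7 m[φ2→wind] = [2318832, 3975048]
r7 m[φ2→cld] = [9, 10]
r7 m[φ3→cld] = [180, 504]
r7 m[φ3→rain] = [148320, 94580]
r7 m[φ4→rain] = [1, 9]
r7 m[φ5→rain] = [8, 6]
r7 m[φ6→sun] = [1, 8]
r7 m[sun→φ0] = [1, 8]
r7 m[sun→φ6] = [539640, 719280]
r7 m[wind→φ2] = [1, 1]
r7 m[cld→φ0] = [16200, 65520]
r7 m[cld→φ1] = [111780, 398160]
r7 m[cld→φ2] = [124200, 517608]
r7 m[cld→φ3] = [6210, 10270]
r7 m[ice→φ1] = [1, 1]
r7 m[rain→φ3] = [8, 54]
r7 m[rain→φ4] = [1186560, 567480]
r7 m[rain→φ5] = [148320, 851220]
fixed point reached at round 7
b[cld] = ⊗ incoming = [1117800, 5176080]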